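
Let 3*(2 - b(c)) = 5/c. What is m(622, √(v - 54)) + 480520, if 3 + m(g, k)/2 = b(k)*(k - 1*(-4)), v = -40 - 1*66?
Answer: 1441580/3 + 49*I*√10/3 ≈ 4.8053e+5 + 51.651*I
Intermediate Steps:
b(c) = 2 - 5/(3*c)
v = -106 (v = -40 - 66 = -106)
m(g, k) = -6 + 2*(2 - 5/(3*k))*(4 + k) (m(g, k) = -6 + 2*((2 - 5/(3*k))*(k - 1*(-4))) = -6 + 2*((2 - 5/(3*k))*(k + 4)) = -6 + 2*((2 - 5/(3*k))*(4 + k)) = -6 + 2*(2 - 5/(3*k))*(4 + k))
m(622, √(v - 54)) + 480520 = (20/3 + 4*√(-106 - 54) - 40/(3*√(-106 - 54))) + 480520 = (20/3 + 4*√(-160) - 40*(-I*√10/40)/3) + 480520 = (20/3 + 4*(4*I*√10) - 40*(-I*√10/40)/3) + 480520 = (20/3 + 16*I*√10 - (-1)*I*√10/3) + 480520 = (20/3 + 16*I*√10 + I*√10/3) + 480520 = (20/3 + 49*I*√10/3) + 480520 = 1441580/3 + 49*I*√10/3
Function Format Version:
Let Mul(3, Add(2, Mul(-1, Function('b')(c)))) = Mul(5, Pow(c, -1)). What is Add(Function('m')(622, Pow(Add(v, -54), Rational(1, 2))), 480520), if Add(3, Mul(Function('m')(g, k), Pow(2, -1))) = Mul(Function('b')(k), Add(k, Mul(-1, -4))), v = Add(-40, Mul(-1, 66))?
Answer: Add(Rational(1441580, 3), Mul(Rational(49, 3), I, Pow(10, Rational(1, 2)))) ≈ Add(4.8053e+5, Mul(51.651, I))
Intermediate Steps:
Function('b')(c) = Add(2, Mul(Rational(-5, 3), Pow(c, -1))) (Function('b')(c) = Add(2, Mul(Rational(-1, 3), Mul(5, Pow(c, -1)))) = Add(2, Mul(Rational(-5, 3), Pow(c, -1))))
v = -106 (v = Add(-40, -66) = -106)
Function('m')(g, k) = Add(-6, Mul(2, Add(2, Mul(Rational(-5, 3), Pow(k, -1))), Add(4, k))) (Function('m')(g, k) = Add(-6, Mul(2, Mul(Add(2, Mul(Rational(-5, 3), Pow(k, -1))), Add(k, Mul(-1, -4))))) = Add(-6, Mul(2, Mul(Add(2, Mul(Rational(-5, 3), Pow(k, -1))), Add(k, 4)))) = Add(-6, Mul(2, Mul(Add(2, Mul(Rational(-5, 3), Pow(k, -1))), Add(4, k)))) = Add(-6, Mul(2, Add(2, Mul(Rational(-5, 3), Pow(k, -1))), Add(4, k))))
Add(Function('m')(622, Pow(Add(v, -54), Rational(1, 2))), 480520) = Add(Add(Rational(20, 3), Mul(4, Pow(Add(-106, -54), Rational(1, 2))), Mul(Rational(-40, 3), Pow(Pow(Add(-106, -54), Rational(1, 2)), -1))), 480520) = Add(Add(Rational(20, 3), Mul(4, Pow(-160, Rational(1, 2))), Mul(Rational(-40, 3), Pow(Pow(-160, Rational(1, 2)), -1))), 480520) = Add(Add(Rational(20, 3), Mul(4, Mul(4, I, Pow(10, Rational(1, 2)))), Mul(Rational(-40, 3), Pow(Mul(4, I, Pow(10, Rational(1, 2))), -1))), 480520) = Add(Add(Rational(20, 3), Mul(16, I, Pow(10, Rational(1, 2))), Mul(Rational(-40, 3), Mul(Rational(-1, 40), I, Pow(10, Rational(1, 2))))), 480520) = Add(Add(Rational(20, 3), Mul(16, I, Pow(10, Rational(1, 2))), Mul(Rational(1, 3), I, Pow(10, Rational(1, 2)))), 480520) = Add(Add(Rational(20, 3), Mul(Rational(49, 3), I, Pow(10, Rational(1, 2)))), 480520) = Add(Rational(1441580, 3), Mul(Rational(49, 3), I, Pow(10, Rational(1, 2))))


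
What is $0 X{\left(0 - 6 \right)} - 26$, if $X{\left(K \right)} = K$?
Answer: $-26$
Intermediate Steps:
$0 X{\left(0 - 6 \right)} - 26 = 0 \left(0 - 6\right) - 26 = 0 \left(-6\right) - 26 = 0 - 26 = -26$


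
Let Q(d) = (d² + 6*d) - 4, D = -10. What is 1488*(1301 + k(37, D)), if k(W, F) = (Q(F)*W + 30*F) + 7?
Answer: 3481920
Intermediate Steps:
Q(d) = -4 + d² + 6*d
k(W, F) = 7 + 30*F + W*(-4 + F² + 6*F) (k(W, F) = ((-4 + F² + 6*F)*W + 30*F) + 7 = (W*(-4 + F² + 6*F) + 30*F) + 7 = (30*F + W*(-4 + F² + 6*F)) + 7 = 7 + 30*F + W*(-4 + F² + 6*F))
1488*(1301 + k(37, D)) = 1488*(1301 + (7 + 30*(-10) + 37*(-4 + (-10)² + 6*(-10)))) = 1488*(1301 + (7 - 300 + 37*(-4 + 100 - 60))) = 1488*(1301 + (7 - 300 + 37*36)) = 1488*(1301 + (7 - 300 + 1332)) = 1488*(1301 + 1039) = 1488*2340 = 3481920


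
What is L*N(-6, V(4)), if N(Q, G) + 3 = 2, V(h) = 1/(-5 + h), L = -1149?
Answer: 1149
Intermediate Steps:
N(Q, G) = -1 (N(Q, G) = -3 + 2 = -1)
L*N(-6, V(4)) = -1149*(-1) = 1149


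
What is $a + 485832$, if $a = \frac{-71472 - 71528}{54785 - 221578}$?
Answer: $\frac{7366683616}{15163} \approx 4.8583 \cdot 10^{5}$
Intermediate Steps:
$a = \frac{13000}{15163}$ ($a = - \frac{143000}{-166793} = \left(-143000\right) \left(- \frac{1}{166793}\right) = \frac{13000}{15163} \approx 0.85735$)
$a + 485832 = \frac{13000}{15163} + 485832 = \frac{7366683616}{15163}$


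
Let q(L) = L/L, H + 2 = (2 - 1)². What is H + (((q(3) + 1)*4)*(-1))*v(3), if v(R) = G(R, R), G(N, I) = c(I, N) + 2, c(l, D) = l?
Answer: -41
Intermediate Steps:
H = -1 (H = -2 + (2 - 1)² = -2 + 1² = -2 + 1 = -1)
q(L) = 1
G(N, I) = 2 + I (G(N, I) = I + 2 = 2 + I)
v(R) = 2 + R
H + (((q(3) + 1)*4)*(-1))*v(3) = -1 + (((1 + 1)*4)*(-1))*(2 + 3) = -1 + ((2*4)*(-1))*5 = -1 + (8*(-1))*5 = -1 - 8*5 = -1 - 40 = -41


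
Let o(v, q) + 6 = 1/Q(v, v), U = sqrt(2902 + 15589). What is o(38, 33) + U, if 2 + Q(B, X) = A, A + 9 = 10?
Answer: -7 + 41*sqrt(11) ≈ 128.98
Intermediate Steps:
U = 41*sqrt(11) (U = sqrt(18491) = 41*sqrt(11) ≈ 135.98)
A = 1 (A = -9 + 10 = 1)
Q(B, X) = -1 (Q(B, X) = -2 + 1 = -1)
o(v, q) = -7 (o(v, q) = -6 + 1/(-1) = -6 - 1 = -7)
o(38, 33) + U = -7 + 41*sqrt(11)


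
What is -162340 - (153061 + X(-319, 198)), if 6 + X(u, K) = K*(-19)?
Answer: -311633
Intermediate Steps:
X(u, K) = -6 - 19*K (X(u, K) = -6 + K*(-19) = -6 - 19*K)
-162340 - (153061 + X(-319, 198)) = -162340 - (153061 + (-6 - 19*198)) = -162340 - (153061 + (-6 - 3762)) = -162340 - (153061 - 3768) = -162340 - 1*149293 = -162340 - 149293 = -311633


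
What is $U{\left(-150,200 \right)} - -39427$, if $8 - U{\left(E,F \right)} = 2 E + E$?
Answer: $39885$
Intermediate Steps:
$U{\left(E,F \right)} = 8 - 3 E$ ($U{\left(E,F \right)} = 8 - \left(2 E + E\right) = 8 - 3 E$)
$U{\left(-150,200 \right)} - -39427 = \left(8 - -450\right) - -39427 = \left(8 + 450\right) + 39427 = 458 + 39427 = 39885$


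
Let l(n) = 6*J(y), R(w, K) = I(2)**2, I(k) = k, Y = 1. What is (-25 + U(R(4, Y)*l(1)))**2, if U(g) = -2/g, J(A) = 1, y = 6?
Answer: 90601/144 ≈ 629.17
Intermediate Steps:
R(w, K) = 4 (R(w, K) = 2**2 = 4)
l(n) = 6 (l(n) = 6*1 = 6)
(-25 + U(R(4, Y)*l(1)))**2 = (-25 - 2/(4*6))**2 = (-25 - 2/24)**2 = (-25 - 2*1/24)**2 = (-25 - 1/12)**2 = (-301/12)**2 = 90601/144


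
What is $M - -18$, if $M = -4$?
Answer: $14$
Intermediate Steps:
$M - -18 = -4 - -18 = -4 + 18 = 14$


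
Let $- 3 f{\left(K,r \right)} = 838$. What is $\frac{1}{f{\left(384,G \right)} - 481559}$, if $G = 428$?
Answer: $- \frac{3}{1445515} \approx -2.0754 \cdot 10^{-6}$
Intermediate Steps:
$f{\left(K,r \right)} = - \frac{838}{3}$ ($f{\left(K,r \right)} = \left(- \frac{1}{3}\right) 838 = - \frac{838}{3}$)
$\frac{1}{f{\left(384,G \right)} - 481559} = \frac{1}{- \frac{838}{3} - 481559} = \frac{1}{- \frac{1445515}{3}} = - \frac{3}{1445515}$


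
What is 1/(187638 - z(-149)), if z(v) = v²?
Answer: 1/165437 ≈ 6.0446e-6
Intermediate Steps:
1/(187638 - z(-149)) = 1/(187638 - 1*(-149)²) = 1/(187638 - 1*22201) = 1/(187638 - 22201) = 1/165437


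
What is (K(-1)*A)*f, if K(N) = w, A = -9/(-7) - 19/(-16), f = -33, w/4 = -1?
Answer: 9141/28 ≈ 326.46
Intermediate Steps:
w = -4 (w = 4*(-1) = -4)
A = 277/112 (A = -9*(-1/7) - 19*(-1/16) = 9/7 + 19/16 = 277/112 ≈ 2.4732)
K(N) = -4
(K(-1)*A)*f = -4*277/112*(-33) = -277/28*(-33) = 9141/28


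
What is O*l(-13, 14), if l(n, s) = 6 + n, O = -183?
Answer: 1281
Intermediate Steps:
O*l(-13, 14) = -183*(6 - 13) = -183*(-7) = 1281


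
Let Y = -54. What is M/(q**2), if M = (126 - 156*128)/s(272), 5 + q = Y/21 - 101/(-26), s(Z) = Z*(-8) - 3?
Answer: 657246408/981075139 ≈ 0.66992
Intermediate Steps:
s(Z) = -3 - 8*Z (s(Z) = -8*Z - 3 = -3 - 8*Z)
q = -671/182 (q = -5 + (-54/21 - 101/(-26)) = -5 + (-54*1/21 - 101*(-1/26)) = -5 + (-18/7 + 101/26) = -5 + 239/182 = -671/182 ≈ -3.6868)
M = 19842/2179 (M = (126 - 156*128)/(-3 - 8*272) = (126 - 19968)/(-3 - 2176) = -19842/(-2179) = -19842*(-1/2179) = 19842/2179 ≈ 9.1060)
M/(q**2) = 19842/(2179*((-671/182)**2)) = 19842/(2179*(450241/33124)) = (19842/2179)*(33124/450241) = 657246408/981075139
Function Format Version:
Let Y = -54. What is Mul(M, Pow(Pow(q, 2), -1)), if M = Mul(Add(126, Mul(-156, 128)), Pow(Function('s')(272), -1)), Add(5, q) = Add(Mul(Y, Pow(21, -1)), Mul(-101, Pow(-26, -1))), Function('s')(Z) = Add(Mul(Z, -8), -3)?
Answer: Rational(657246408, 981075139) ≈ 0.66992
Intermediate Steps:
Function('s')(Z) = Add(-3, Mul(-8, Z)) (Function('s')(Z) = Add(Mul(-8, Z), -3) = Add(-3, Mul(-8, Z)))
q = Rational(-671, 182) (q = Add(-5, Add(Mul(-54, Pow(21, -1)), Mul(-101, Pow(-26, -1)))) = Add(-5, Add(Mul(-54, Rational(1, 21)), Mul(-101, Rational(-1, 26)))) = Add(-5, Add(Rational(-18, 7), Rational(101, 26))) = Add(-5, Rational(239, 182)) = Rational(-671, 182) ≈ -3.6868)
M = Rational(19842, 2179) (M = Mul(Add(126, Mul(-156, 128)), Pow(Add(-3, Mul(-8, 272)), -1)) = Mul(Add(126, -19968), Pow(Add(-3, -2176), -1)) = Mul(-19842, Pow(-2179, -1)) = Mul(-19842, Rational(-1, 2179)) = Rational(19842, 2179) ≈ 9.1060)
Mul(M, Pow(Pow(q, 2), -1)) = Mul(Rational(19842, 2179), Pow(Pow(Rational(-671, 182), 2), -1)) = Mul(Rational(19842, 2179), Pow(Rational(450241, 33124), -1)) = Mul(Rational(19842, 2179), Rational(33124, 450241)) = Rational(657246408, 981075139)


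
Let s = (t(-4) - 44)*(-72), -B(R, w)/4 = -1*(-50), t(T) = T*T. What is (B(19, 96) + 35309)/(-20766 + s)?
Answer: -11703/6250 ≈ -1.8725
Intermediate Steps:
t(T) = T²
B(R, w) = -200 (B(R, w) = -(-4)*(-50) = -4*50 = -200)
s = 2016 (s = ((-4)² - 44)*(-72) = (16 - 44)*(-72) = -28*(-72) = 2016)
(B(19, 96) + 35309)/(-20766 + s) = (-200 + 35309)/(-20766 + 2016) = 35109/(-18750) = 35109*(-1/18750) = -11703/6250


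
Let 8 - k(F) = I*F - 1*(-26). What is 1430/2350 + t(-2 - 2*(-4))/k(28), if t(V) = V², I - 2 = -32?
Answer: 21001/32195 ≈ 0.65231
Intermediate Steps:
I = -30 (I = 2 - 32 = -30)
k(F) = -18 + 30*F (k(F) = 8 - (-30*F - 1*(-26)) = 8 - (-30*F + 26) = 8 - (26 - 30*F) = 8 + (-26 + 30*F) = -18 + 30*F)
1430/2350 + t(-2 - 2*(-4))/k(28) = 1430/2350 + (-2 - 2*(-4))²/(-18 + 30*28) = 1430*(1/2350) + (-2 + 8)²/(-18 + 840) = 143/235 + 6²/822 = 143/235 + 36*(1/822) = 143/235 + 6/137 = 21001/32195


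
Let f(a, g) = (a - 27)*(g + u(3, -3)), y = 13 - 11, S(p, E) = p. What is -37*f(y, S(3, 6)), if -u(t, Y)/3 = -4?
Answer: 13875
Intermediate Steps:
u(t, Y) = 12 (u(t, Y) = -3*(-4) = 12)
y = 2
f(a, g) = (-27 + a)*(12 + g) (f(a, g) = (a - 27)*(g + 12) = (-27 + a)*(12 + g))
-37*f(y, S(3, 6)) = -37*(-324 - 27*3 + 12*2 + 2*3) = -37*(-324 - 81 + 24 + 6) = -37*(-375) = 13875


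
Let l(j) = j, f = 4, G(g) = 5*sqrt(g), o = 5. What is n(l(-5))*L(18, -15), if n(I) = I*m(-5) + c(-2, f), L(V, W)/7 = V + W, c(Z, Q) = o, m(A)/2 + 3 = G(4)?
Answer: -1365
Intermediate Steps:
m(A) = 14 (m(A) = -6 + 2*(5*sqrt(4)) = -6 + 2*(5*2) = -6 + 2*10 = -6 + 20 = 14)
c(Z, Q) = 5
L(V, W) = 7*V + 7*W (L(V, W) = 7*(V + W) = 7*V + 7*W)
n(I) = 5 + 14*I (n(I) = I*14 + 5 = 14*I + 5 = 5 + 14*I)
n(l(-5))*L(18, -15) = (5 + 14*(-5))*(7*18 + 7*(-15)) = (5 - 70)*(126 - 105) = -65*21 = -1365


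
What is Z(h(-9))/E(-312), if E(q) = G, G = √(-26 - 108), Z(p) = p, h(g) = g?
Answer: 9*I*√134/134 ≈ 0.77748*I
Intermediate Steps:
G = I*√134 (G = √(-134) = I*√134 ≈ 11.576*I)
E(q) = I*√134
Z(h(-9))/E(-312) = -9*(-I*√134/134) = -(-9)*I*√134/134 = 9*I*√134/134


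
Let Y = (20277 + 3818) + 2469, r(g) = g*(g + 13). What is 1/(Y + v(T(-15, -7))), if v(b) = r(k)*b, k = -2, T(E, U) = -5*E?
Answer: 1/24914 ≈ 4.0138e-5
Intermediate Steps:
r(g) = g*(13 + g)
Y = 26564 (Y = 24095 + 2469 = 26564)
v(b) = -22*b (v(b) = (-2*(13 - 2))*b = (-2*11)*b = -22*b)
1/(Y + v(T(-15, -7))) = 1/(26564 - (-110)*(-15)) = 1/(26564 - 22*75) = 1/(26564 - 1650) = 1/24914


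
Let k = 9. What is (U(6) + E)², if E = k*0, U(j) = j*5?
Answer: 900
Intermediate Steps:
U(j) = 5*j
E = 0 (E = 9*0 = 0)
(U(6) + E)² = (5*6 + 0)² = (30 + 0)² = 30² = 900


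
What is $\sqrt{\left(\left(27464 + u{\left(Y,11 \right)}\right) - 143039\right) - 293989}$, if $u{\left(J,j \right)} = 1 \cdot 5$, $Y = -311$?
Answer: $i \sqrt{409559} \approx 639.97 i$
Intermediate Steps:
$u{\left(J,j \right)} = 5$
$\sqrt{\left(\left(27464 + u{\left(Y,11 \right)}\right) - 143039\right) - 293989} = \sqrt{\left(\left(27464 + 5\right) - 143039\right) - 293989} = \sqrt{\left(27469 - 143039\right) - 293989} = \sqrt{-115570 - 293989} = \sqrt{-409559} = i \sqrt{409559}$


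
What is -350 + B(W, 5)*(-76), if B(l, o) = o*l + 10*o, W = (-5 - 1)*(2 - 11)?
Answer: -24670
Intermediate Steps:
W = 54 (W = -6*(-9) = 54)
B(l, o) = 10*o + l*o (B(l, o) = l*o + 10*o = 10*o + l*o)
-350 + B(W, 5)*(-76) = -350 + (5*(10 + 54))*(-76) = -350 + (5*64)*(-76) = -350 + 320*(-76) = -350 - 24320 = -24670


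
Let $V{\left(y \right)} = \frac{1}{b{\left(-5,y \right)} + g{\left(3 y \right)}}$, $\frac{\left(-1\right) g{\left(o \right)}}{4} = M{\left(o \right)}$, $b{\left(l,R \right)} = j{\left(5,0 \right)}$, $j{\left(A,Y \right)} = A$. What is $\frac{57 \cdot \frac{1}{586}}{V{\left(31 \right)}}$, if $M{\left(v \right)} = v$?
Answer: $- \frac{20919}{586} \approx -35.698$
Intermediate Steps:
$b{\left(l,R \right)} = 5$
$g{\left(o \right)} = - 4 o$
$V{\left(y \right)} = \frac{1}{5 - 12 y}$ ($V{\left(y \right)} = \frac{1}{5 - 4 \cdot 3 y} = \frac{1}{5 - 12 y}$)
$\frac{57 \cdot \frac{1}{586}}{V{\left(31 \right)}} = \frac{57 \cdot \frac{1}{586}}{\left(-1\right) \frac{1}{-5 + 12 \cdot 31}} = \frac{57 \cdot \frac{1}{586}}{\left(-1\right) \frac{1}{-5 + 372}} = \frac{57}{586 \left(- \frac{1}{367}\right)} = \frac{57}{586} \left(-367\right) = - \frac{20919}{586}$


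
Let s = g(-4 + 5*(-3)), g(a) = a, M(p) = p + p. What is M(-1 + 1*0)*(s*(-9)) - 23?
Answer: -365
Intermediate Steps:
M(p) = 2*p
s = -19 (s = -4 + 5*(-3) = -4 - 15 = -19)
M(-1 + 1*0)*(s*(-9)) - 23 = (2*(-1 + 1*0))*(-19*(-9)) - 23 = (2*(-1 + 0))*171 - 23 = (2*(-1))*171 - 23 = -2*171 - 23 = -342 - 23 = -365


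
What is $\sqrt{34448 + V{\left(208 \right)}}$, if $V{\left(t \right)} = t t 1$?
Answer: $4 \sqrt{4857} \approx 278.77$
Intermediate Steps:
$V{\left(t \right)} = t^{2}$ ($V{\left(t \right)} = t^{2} \cdot 1 = t^{2}$)
$\sqrt{34448 + V{\left(208 \right)}} = \sqrt{34448 + 208^{2}} = \sqrt{34448 + 43264} = \sqrt{77712} = 4 \sqrt{4857}$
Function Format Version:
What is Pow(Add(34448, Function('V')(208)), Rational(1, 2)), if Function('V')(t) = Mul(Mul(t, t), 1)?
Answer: Mul(4, Pow(4857, Rational(1, 2))) ≈ 278.77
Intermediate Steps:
Function('V')(t) = Pow(t, 2) (Function('V')(t) = Mul(Pow(t, 2), 1) = Pow(t, 2))
Pow(Add(34448, Function('V')(208)), Rational(1, 2)) = Pow(Add(34448, Pow(208, 2)), Rational(1, 2)) = Pow(Add(34448, 43264), Rational(1, 2)) = Pow(77712, Rational(1, 2)) = Mul(4, Pow(4857, Rational(1, 2)))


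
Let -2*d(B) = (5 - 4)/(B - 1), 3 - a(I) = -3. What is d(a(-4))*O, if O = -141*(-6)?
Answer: -423/5 ≈ -84.600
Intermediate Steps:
a(I) = 6 (a(I) = 3 - 1*(-3) = 3 + 3 = 6)
d(B) = -1/(2*(-1 + B)) (d(B) = -(5 - 4)/(2*(B - 1)) = -1/(2*(-1 + B)))
O = 846
d(a(-4))*O = -1/(-2 + 2*6)*846 = -1/(-2 + 12)*846 = -1/10*846 = -1*⅒*846 = -⅒*846 = -423/5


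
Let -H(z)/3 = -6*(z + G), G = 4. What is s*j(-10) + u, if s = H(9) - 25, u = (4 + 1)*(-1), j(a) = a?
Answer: -2095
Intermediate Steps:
H(z) = 72 + 18*z (H(z) = -(-18)*(z + 4) = -(-18)*(4 + z) = -3*(-24 - 6*z) = 72 + 18*z)
u = -5 (u = 5*(-1) = -5)
s = 209 (s = (72 + 18*9) - 25 = (72 + 162) - 25 = 234 - 25 = 209)
s*j(-10) + u = 209*(-10) - 5 = -2090 - 5 = -2095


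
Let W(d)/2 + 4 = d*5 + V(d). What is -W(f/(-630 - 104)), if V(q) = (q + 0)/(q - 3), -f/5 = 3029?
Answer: -953224457/4750081 ≈ -200.68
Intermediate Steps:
f = -15145 (f = -5*3029 = -15145)
V(q) = q/(-3 + q)
W(d) = -8 + 10*d + 2*d/(-3 + d) (W(d) = -8 + 2*(d*5 + d/(-3 + d)) = -8 + 2*(5*d + d/(-3 + d)) = -8 + (10*d + 2*d/(-3 + d)) = -8 + 10*d + 2*d/(-3 + d))
-W(f/(-630 - 104)) = -2*(12 - (-272610)/(-630 - 104) + 5*(-15145/(-630 - 104))**2)/(-3 - 15145/(-630 - 104)) = -2*(12 - (-272610)/(-734) + 5*(-15145/(-734))**2)/(-3 - 15145/(-734)) = -2*(12 - (-272610)*(-1)/734 + 5*(-15145*(-1/734))**2)/(-3 - 15145*(-1/734)) = -2*(12 - 18*15145/734 + 5*(15145/734)**2)/(-3 + 15145/734) = -2*(12 - 136305/367 + 5*(229371025/538756))/12943/734 = -2*734*(12 - 136305/367 + 1146855125/538756)/12943 = -2*734*953224457/(12943*538756) = -1*953224457/4750081 = -953224457/4750081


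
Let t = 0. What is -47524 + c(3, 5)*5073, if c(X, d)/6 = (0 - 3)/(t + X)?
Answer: -77962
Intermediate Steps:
c(X, d) = -18/X (c(X, d) = 6*((0 - 3)/(0 + X)) = 6*(-3/X) = -18/X)
-47524 + c(3, 5)*5073 = -47524 - 18/3*5073 = -47524 - 18*⅓*5073 = -47524 - 6*5073 = -47524 - 30438 = -77962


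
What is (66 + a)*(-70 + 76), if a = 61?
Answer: 762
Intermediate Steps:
(66 + a)*(-70 + 76) = (66 + 61)*(-70 + 76) = 127*6 = 762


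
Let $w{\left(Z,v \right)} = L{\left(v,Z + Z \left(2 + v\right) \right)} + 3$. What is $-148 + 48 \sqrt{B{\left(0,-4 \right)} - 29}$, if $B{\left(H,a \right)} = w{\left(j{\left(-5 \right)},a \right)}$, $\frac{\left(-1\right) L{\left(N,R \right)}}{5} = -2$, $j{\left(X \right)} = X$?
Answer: $-148 + 192 i \approx -148.0 + 192.0 i$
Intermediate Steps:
$L{\left(N,R \right)} = 10$ ($L{\left(N,R \right)} = \left(-5\right) \left(-2\right) = 10$)
$w{\left(Z,v \right)} = 13$ ($w{\left(Z,v \right)} = 10 + 3 = 13$)
$B{\left(H,a \right)} = 13$
$-148 + 48 \sqrt{B{\left(0,-4 \right)} - 29} = -148 + 48 \sqrt{13 - 29} = -148 + 48 \sqrt{-16} = -148 + 48 \cdot 4 i = -148 + 192 i$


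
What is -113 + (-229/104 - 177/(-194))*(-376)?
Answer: 468930/1261 ≈ 371.87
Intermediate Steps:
-113 + (-229/104 - 177/(-194))*(-376) = -113 + (-229*1/104 - 177*(-1/194))*(-376) = -113 + (-229/104 + 177/194)*(-376) = -113 - 13009/10088*(-376) = -113 + 611423/1261 = 468930/1261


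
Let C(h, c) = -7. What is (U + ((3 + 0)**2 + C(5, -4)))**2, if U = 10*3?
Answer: 1024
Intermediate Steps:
U = 30
(U + ((3 + 0)**2 + C(5, -4)))**2 = (30 + ((3 + 0)**2 - 7))**2 = (30 + (3**2 - 7))**2 = (30 + (9 - 7))**2 = (30 + 2)**2 = 32**2 = 1024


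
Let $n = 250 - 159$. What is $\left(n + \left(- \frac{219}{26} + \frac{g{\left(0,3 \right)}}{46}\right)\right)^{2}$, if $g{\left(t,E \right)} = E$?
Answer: $\frac{610584100}{89401} \approx 6829.7$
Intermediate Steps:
$n = 91$ ($n = 250 - 159 = 91$)
$\left(n + \left(- \frac{219}{26} + \frac{g{\left(0,3 \right)}}{46}\right)\right)^{2} = \left(91 + \left(- \frac{219}{26} + \frac{3}{46}\right)\right)^{2} = \left(91 - \frac{2499}{299}\right)^{2} = \left(\frac{24710}{299}\right)^{2} = \frac{610584100}{89401}$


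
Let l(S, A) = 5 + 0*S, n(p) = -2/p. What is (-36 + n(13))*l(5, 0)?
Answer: -2350/13 ≈ -180.77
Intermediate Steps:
l(S, A) = 5 (l(S, A) = 5 + 0 = 5)
(-36 + n(13))*l(5, 0) = (-36 - 2/13)*5 = -470/13*5 = -2350/13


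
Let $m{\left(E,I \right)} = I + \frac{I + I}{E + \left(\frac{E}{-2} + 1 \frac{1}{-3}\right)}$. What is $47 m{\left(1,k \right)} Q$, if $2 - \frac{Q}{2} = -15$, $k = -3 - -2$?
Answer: $-20774$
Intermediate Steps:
$k = -1$ ($k = -3 + 2 = -1$)
$Q = 34$ ($Q = 4 - -30 = 4 + 30 = 34$)
$m{\left(E,I \right)} = I + \frac{2 I}{- \frac{1}{3} + \frac{E}{2}}$ ($m{\left(E,I \right)} = I + \frac{2 I}{E + \left(E \left(- \frac{1}{2}\right) + 1 \left(- \frac{1}{3}\right)\right)} = I + \frac{2 I}{E - \left(\frac{1}{3} + \frac{E}{2}\right)} = I + \frac{2 I}{- \frac{1}{3} + \frac{E}{2}}$)
$47 m{\left(1,k \right)} Q = 47 \left(- \frac{10 + 3 \cdot 1}{-2 + 3 \cdot 1}\right) 34 = 47 \left(- \frac{10 + 3}{-2 + 3}\right) 34 = 47 \left(\left(-1\right) 1^{-1} \cdot 13\right) 34 = 47 \left(\left(-1\right) 1 \cdot 13\right) 34 = 47 \left(-13\right) 34 = \left(-611\right) 34 = -20774$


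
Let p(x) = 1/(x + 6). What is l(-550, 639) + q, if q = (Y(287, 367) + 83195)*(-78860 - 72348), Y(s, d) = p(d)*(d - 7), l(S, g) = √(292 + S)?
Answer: -4692301020760/373 + I*√258 ≈ -1.258e+10 + 16.062*I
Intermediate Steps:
p(x) = 1/(6 + x)
Y(s, d) = (-7 + d)/(6 + d) (Y(s, d) = (d - 7)/(6 + d) = (-7 + d)/(6 + d))
q = -4692301020760/373 (q = ((-7 + 367)/(6 + 367) + 83195)*(-78860 - 72348) = (360/373 + 83195)*(-151208) = (31032095/373)*(-151208) = -4692301020760/373 ≈ -1.2580e+10)
l(-550, 639) + q = √(292 - 550) - 4692301020760/373 = √(-258) - 4692301020760/373 = I*√258 - 4692301020760/373 = -4692301020760/373 + I*√258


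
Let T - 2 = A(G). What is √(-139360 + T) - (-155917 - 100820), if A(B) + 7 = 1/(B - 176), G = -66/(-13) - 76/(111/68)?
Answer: 256737 + I*√13725607519985658/313826 ≈ 2.5674e+5 + 373.32*I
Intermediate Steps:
G = -59858/1443 (G = -66*(-1/13) - 76/(111*(1/68)) = 66/13 - 76/111/68 = 66/13 - 76*68/111 = 66/13 - 5168/111 = -59858/1443 ≈ -41.482)
A(B) = -7 + 1/(-176 + B) (A(B) = -7 + 1/(B - 176) = -7 + 1/(-176 + B))
T = -1570573/313826 (T = 2 + (1233 - 7*(-59858/1443))/(-176 - 59858/1443) = 2 + (1233 + 419006/1443)/(-313826/1443) = 2 - 1443/313826*2198225/1443 = 2 - 2198225/313826 = -1570573/313826 ≈ -5.0046)
√(-139360 + T) - (-155917 - 100820) = √(-139360 - 1570573/313826) - (-155917 - 100820) = √(-43736361933/313826) - 1*(-256737) = I*√13725607519985658/313826 + 256737 = 256737 + I*√13725607519985658/313826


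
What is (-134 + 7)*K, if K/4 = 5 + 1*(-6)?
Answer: 508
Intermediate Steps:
K = -4 (K = 4*(5 + 1*(-6)) = 4*(5 - 6) = 4*(-1) = -4)
(-134 + 7)*K = (-134 + 7)*(-4) = -127*(-4) = 508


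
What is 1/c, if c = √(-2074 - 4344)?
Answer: -I*√6418/6418 ≈ -0.012482*I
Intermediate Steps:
c = I*√6418 (c = √(-6418) = I*√6418 ≈ 80.112*I)
1/c = 1/(I*√6418) = -I*√6418/6418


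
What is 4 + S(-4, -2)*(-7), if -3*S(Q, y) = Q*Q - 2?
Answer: 110/3 ≈ 36.667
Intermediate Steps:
S(Q, y) = 2/3 - Q**2/3 (S(Q, y) = -(Q*Q - 2)/3 = -(Q**2 - 2)/3 = -(-2 + Q**2)/3 = 2/3 - Q**2/3)
4 + S(-4, -2)*(-7) = 4 + (2/3 - 1/3*(-4)**2)*(-7) = 4 + (2/3 - 1/3*16)*(-7) = 4 + (2/3 - 16/3)*(-7) = 4 - 14/3*(-7) = 4 + 98/3 = 110/3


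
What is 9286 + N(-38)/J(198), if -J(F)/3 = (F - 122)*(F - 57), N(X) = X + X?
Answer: 3927979/423 ≈ 9286.0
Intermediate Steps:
N(X) = 2*X
J(F) = -3*(-122 + F)*(-57 + F) (J(F) = -3*(F - 122)*(F - 57) = -3*(-122 + F)*(-57 + F))
9286 + N(-38)/J(198) = 9286 + (2*(-38))/(-20862 - 3*198² + 537*198) = 9286 - 76/(-20862 - 3*39204 + 106326) = 9286 - 76/(-20862 - 117612 + 106326) = 9286 - 76/(-32148) = 9286 - 76*(-1/32148) = 9286 + 1/423 = 3927979/423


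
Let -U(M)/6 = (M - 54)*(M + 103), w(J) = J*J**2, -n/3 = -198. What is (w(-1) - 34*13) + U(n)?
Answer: -2258723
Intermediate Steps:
n = 594 (n = -3*(-198) = 594)
w(J) = J**3
U(M) = -6*(-54 + M)*(103 + M) (U(M) = -6*(M - 54)*(M + 103) = -6*(-54 + M)*(103 + M))
(w(-1) - 34*13) + U(n) = ((-1)**3 - 34*13) + (33372 - 294*594 - 6*594**2) = (-1 - 442) + (33372 - 174636 - 6*352836) = -443 + (33372 - 174636 - 2117016) = -443 - 2258280 = -2258723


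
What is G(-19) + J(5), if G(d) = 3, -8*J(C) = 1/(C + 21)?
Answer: 623/208 ≈ 2.9952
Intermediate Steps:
J(C) = -1/(8*(21 + C)) (J(C) = -1/(8*(C + 21)) = -1/(8*(21 + C)))
G(-19) + J(5) = 3 - 1/(168 + 8*5) = 3 - 1/(168 + 40) = 3 - 1/208 = 623/208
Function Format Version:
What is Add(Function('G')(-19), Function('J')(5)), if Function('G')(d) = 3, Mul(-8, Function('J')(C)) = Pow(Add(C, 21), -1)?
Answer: Rational(623, 208) ≈ 2.9952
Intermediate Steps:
Function('J')(C) = Mul(Rational(-1, 8), Pow(Add(21, C), -1)) (Function('J')(C) = Mul(Rational(-1, 8), Pow(Add(C, 21), -1)) = Mul(Rational(-1, 8), Pow(Add(21, C), -1)))
Add(Function('G')(-19), Function('J')(5)) = Add(3, Mul(-1, Pow(Add(168, Mul(8, 5)), -1))) = Add(3, Mul(-1, Pow(Add(168, 40), -1))) = Add(3, Mul(-1, Pow(208, -1))) = Add(3, Mul(-1, Rational(1, 208))) = Add(3, Rational(-1, 208)) = Rational(623, 208)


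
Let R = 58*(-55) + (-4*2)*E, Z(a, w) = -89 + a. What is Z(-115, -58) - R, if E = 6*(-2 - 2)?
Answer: 2794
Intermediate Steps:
E = -24 (E = 6*(-4) = -24)
R = -2998 (R = 58*(-55) - 4*2*(-24) = -3190 - 8*(-24) = -3190 + 192 = -2998)
Z(-115, -58) - R = (-89 - 115) - 1*(-2998) = -204 + 2998 = 2794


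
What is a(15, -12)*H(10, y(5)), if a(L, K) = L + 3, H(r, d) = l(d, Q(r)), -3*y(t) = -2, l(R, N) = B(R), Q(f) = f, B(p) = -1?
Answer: -18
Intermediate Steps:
l(R, N) = -1
y(t) = ⅔ (y(t) = -⅓*(-2) = ⅔)
H(r, d) = -1
a(L, K) = 3 + L
a(15, -12)*H(10, y(5)) = (3 + 15)*(-1) = 18*(-1) = -18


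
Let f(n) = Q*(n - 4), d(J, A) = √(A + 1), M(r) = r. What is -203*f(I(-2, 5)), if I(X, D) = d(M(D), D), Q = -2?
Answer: -1624 + 406*√6 ≈ -629.51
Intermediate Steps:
d(J, A) = √(1 + A)
I(X, D) = √(1 + D)
f(n) = 8 - 2*n (f(n) = -2*(n - 4) = -2*(-4 + n) = 8 - 2*n)
-203*f(I(-2, 5)) = -203*(8 - 2*√(1 + 5)) = -203*(8 - 2*√6) = -1624 + 406*√6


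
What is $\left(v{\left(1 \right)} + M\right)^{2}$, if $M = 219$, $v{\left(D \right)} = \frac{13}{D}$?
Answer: $53824$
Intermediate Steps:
$\left(v{\left(1 \right)} + M\right)^{2} = \left(\frac{13}{1} + 219\right)^{2} = \left(13 \cdot 1 + 219\right)^{2} = \left(13 + 219\right)^{2} = 232^{2} = 53824$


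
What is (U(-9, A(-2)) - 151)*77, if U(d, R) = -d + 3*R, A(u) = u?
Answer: -11396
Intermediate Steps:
(U(-9, A(-2)) - 151)*77 = ((-1*(-9) + 3*(-2)) - 151)*77 = ((9 - 6) - 151)*77 = (3 - 151)*77 = -148*77 = -11396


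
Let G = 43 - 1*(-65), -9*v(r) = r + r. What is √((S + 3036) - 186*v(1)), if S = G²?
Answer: 8*√2073/3 ≈ 121.41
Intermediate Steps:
v(r) = -2*r/9 (v(r) = -(r + r)/9 = -2*r/9)
G = 108 (G = 43 + 65 = 108)
S = 11664 (S = 108² = 11664)
√((S + 3036) - 186*v(1)) = √((11664 + 3036) - (-124)/3) = √(14700 - 186*(-2/9)) = √(14700 + 124/3) = √(44224/3) = 8*√2073/3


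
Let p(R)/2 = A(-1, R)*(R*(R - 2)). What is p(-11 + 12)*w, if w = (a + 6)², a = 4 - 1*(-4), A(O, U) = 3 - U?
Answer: -784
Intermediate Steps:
a = 8 (a = 4 + 4 = 8)
w = 196 (w = (8 + 6)² = 14² = 196)
p(R) = 2*R*(-2 + R)*(3 - R) (p(R) = 2*((3 - R)*(R*(R - 2))) = 2*((3 - R)*(R*(-2 + R))) = 2*(R*(-2 + R)*(3 - R)) = 2*R*(-2 + R)*(3 - R))
p(-11 + 12)*w = -2*(-11 + 12)*(-3 + (-11 + 12))*(-2 + (-11 + 12))*196 = -2*1*(-3 + 1)*(-2 + 1)*196 = -2*1*(-2)*(-1)*196 = -4*196 = -784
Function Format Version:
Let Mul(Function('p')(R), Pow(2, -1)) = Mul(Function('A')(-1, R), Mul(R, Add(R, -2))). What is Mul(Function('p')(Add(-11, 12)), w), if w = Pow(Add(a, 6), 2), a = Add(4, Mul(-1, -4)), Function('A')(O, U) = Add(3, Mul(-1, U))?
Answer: -784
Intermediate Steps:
a = 8 (a = Add(4, 4) = 8)
w = 196 (w = Pow(Add(8, 6), 2) = Pow(14, 2) = 196)
Function('p')(R) = Mul(2, R, Add(-2, R), Add(3, Mul(-1, R))) (Function('p')(R) = Mul(2, Mul(Add(3, Mul(-1, R)), Mul(R, Add(R, -2)))) = Mul(2, Mul(Add(3, Mul(-1, R)), Mul(R, Add(-2, R)))) = Mul(2, Mul(R, Add(-2, R), Add(3, Mul(-1, R)))) = Mul(2, R, Add(-2, R), Add(3, Mul(-1, R))))
Mul(Function('p')(Add(-11, 12)), w) = Mul(Mul(-2, Add(-11, 12), Add(-3, Add(-11, 12)), Add(-2, Add(-11, 12))), 196) = Mul(Mul(-2, 1, Add(-3, 1), Add(-2, 1)), 196) = Mul(Mul(-2, 1, -2, -1), 196) = Mul(-4, 196) = -784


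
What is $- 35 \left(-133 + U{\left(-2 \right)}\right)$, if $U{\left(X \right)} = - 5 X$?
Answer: $4305$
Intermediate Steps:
$- 35 \left(-133 + U{\left(-2 \right)}\right) = - 35 \left(-133 - -10\right) = - 35 \left(-133 + 10\right) = \left(-35\right) \left(-123\right) = 4305$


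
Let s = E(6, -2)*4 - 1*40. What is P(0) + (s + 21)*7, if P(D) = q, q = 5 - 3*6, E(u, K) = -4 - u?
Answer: -426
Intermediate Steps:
s = -80 (s = (-4 - 1*6)*4 - 1*40 = (-4 - 6)*4 - 40 = -10*4 - 40 = -40 - 40 = -80)
q = -13 (q = 5 - 1*18 = 5 - 18 = -13)
P(D) = -13
P(0) + (s + 21)*7 = -13 + (-80 + 21)*7 = -13 - 59*7 = -13 - 413 = -426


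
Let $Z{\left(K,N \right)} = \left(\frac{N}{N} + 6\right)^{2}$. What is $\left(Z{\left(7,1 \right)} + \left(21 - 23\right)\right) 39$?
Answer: $1833$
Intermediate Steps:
$Z{\left(K,N \right)} = 49$ ($Z{\left(K,N \right)} = \left(1 + 6\right)^{2} = 7^{2} = 49$)
$\left(Z{\left(7,1 \right)} + \left(21 - 23\right)\right) 39 = \left(49 + \left(21 - 23\right)\right) 39 = \left(49 - 2\right) 39 = 47 \cdot 39 = 1833$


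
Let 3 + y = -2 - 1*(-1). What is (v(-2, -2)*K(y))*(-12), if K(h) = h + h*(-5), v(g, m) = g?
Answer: 384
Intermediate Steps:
y = -4 (y = -3 + (-2 - 1*(-1)) = -3 + (-2 + 1) = -3 - 1 = -4)
K(h) = -4*h (K(h) = h - 5*h = -4*h)
(v(-2, -2)*K(y))*(-12) = -(-8)*(-4)*(-12) = -2*16*(-12) = -32*(-12) = 384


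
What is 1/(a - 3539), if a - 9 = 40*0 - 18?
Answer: -1/3548 ≈ -0.00028185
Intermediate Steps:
a = -9 (a = 9 + (40*0 - 18) = 9 + (0 - 18) = 9 - 18 = -9)
1/(a - 3539) = 1/(-9 - 3539) = 1/(-3548) = -1/3548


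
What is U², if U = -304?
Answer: 92416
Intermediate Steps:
U² = (-304)² = 92416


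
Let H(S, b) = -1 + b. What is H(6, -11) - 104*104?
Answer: -10828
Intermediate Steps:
H(6, -11) - 104*104 = (-1 - 11) - 104*104 = -12 - 10816 = -10828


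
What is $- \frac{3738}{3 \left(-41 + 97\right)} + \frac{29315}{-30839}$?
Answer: $- \frac{2861931}{123356} \approx -23.201$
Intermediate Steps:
$- \frac{3738}{3 \left(-41 + 97\right)} + \frac{29315}{-30839} = - \frac{3738}{3 \cdot 56} + 29315 \left(- \frac{1}{30839}\right) = - \frac{3738}{168} - \frac{29315}{30839} = \left(-3738\right) \frac{1}{168} - \frac{29315}{30839} = - \frac{89}{4} - \frac{29315}{30839} = - \frac{2861931}{123356}$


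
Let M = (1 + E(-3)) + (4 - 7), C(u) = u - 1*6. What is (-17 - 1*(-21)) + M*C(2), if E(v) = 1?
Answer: 8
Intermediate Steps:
C(u) = -6 + u (C(u) = u - 6 = -6 + u)
M = -1 (M = (1 + 1) + (4 - 7) = 2 - 3 = -1)
(-17 - 1*(-21)) + M*C(2) = (-17 - 1*(-21)) - (-6 + 2) = (-17 + 21) - 1*(-4) = 4 + 4 = 8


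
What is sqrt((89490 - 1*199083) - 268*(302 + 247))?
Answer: 15*I*sqrt(1141) ≈ 506.68*I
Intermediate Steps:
sqrt((89490 - 1*199083) - 268*(302 + 247)) = sqrt((89490 - 199083) - 268*549) = sqrt(-109593 - 147132) = sqrt(-256725) = 15*I*sqrt(1141)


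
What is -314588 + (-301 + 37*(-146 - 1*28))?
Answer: -321327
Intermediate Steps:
-314588 + (-301 + 37*(-146 - 1*28)) = -314588 + (-301 + 37*(-146 - 28)) = -314588 + (-301 + 37*(-174)) = -314588 + (-301 - 6438) = -314588 - 6739 = -321327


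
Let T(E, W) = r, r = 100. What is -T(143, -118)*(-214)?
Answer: 21400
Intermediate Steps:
T(E, W) = 100
-T(143, -118)*(-214) = -1*100*(-214) = -100*(-214) = 21400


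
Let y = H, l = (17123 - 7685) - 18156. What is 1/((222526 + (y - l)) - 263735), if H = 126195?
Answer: 1/93704 ≈ 1.0672e-5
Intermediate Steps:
l = -8718 (l = 9438 - 18156 = -8718)
y = 126195
1/((222526 + (y - l)) - 263735) = 1/((222526 + (126195 - 1*(-8718))) - 263735) = 1/((222526 + (126195 + 8718)) - 263735) = 1/((222526 + 134913) - 263735) = 1/(357439 - 263735) = 1/93704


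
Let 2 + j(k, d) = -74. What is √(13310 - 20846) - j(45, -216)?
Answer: 76 + 4*I*√471 ≈ 76.0 + 86.81*I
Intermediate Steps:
j(k, d) = -76 (j(k, d) = -2 - 74 = -76)
√(13310 - 20846) - j(45, -216) = √(13310 - 20846) - 1*(-76) = √(-7536) + 76 = 4*I*√471 + 76 = 76 + 4*I*√471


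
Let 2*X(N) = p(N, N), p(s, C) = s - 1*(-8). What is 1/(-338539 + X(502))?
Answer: -1/338284 ≈ -2.9561e-6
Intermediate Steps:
p(s, C) = 8 + s (p(s, C) = s + 8 = 8 + s)
X(N) = 4 + N/2 (X(N) = (8 + N)/2 = 4 + N/2)
1/(-338539 + X(502)) = 1/(-338539 + (4 + (½)*502)) = 1/(-338539 + (4 + 251)) = 1/(-338539 + 255) = 1/(-338284) = -1/338284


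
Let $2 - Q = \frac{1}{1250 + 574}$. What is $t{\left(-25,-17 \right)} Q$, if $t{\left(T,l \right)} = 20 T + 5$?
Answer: $- \frac{601755}{608} \approx -989.73$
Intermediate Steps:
$t{\left(T,l \right)} = 5 + 20 T$
$Q = \frac{3647}{1824}$ ($Q = 2 - \frac{1}{1250 + 574} = 2 - \frac{1}{1824} = \frac{3647}{1824} \approx 1.9995$)
$t{\left(-25,-17 \right)} Q = \left(5 + 20 \left(-25\right)\right) \frac{3647}{1824} = \left(5 - 500\right) \frac{3647}{1824} = \left(-495\right) \frac{3647}{1824} = - \frac{601755}{608}$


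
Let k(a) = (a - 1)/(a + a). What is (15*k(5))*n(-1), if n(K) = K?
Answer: -6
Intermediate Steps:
k(a) = (-1 + a)/(2*a) (k(a) = (-1 + a)/((2*a)) = (-1 + a)*(1/(2*a)) = (-1 + a)/(2*a))
(15*k(5))*n(-1) = (15*((½)*(-1 + 5)/5))*(-1) = (15*((½)*(⅕)*4))*(-1) = (15*(⅖))*(-1) = 6*(-1) = -6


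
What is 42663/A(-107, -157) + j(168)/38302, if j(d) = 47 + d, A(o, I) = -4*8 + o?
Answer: -1634048341/5323978 ≈ -306.92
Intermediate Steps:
A(o, I) = -32 + o
42663/A(-107, -157) + j(168)/38302 = 42663/(-32 - 107) + (47 + 168)/38302 = 42663/(-139) + 215*(1/38302) = 42663*(-1/139) + 215/38302 = -42663/139 + 215/38302 = -1634048341/5323978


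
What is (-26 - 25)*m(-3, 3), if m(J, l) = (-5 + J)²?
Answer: -3264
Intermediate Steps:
(-26 - 25)*m(-3, 3) = (-26 - 25)*(-5 - 3)² = -51*(-8)² = -51*64 = -3264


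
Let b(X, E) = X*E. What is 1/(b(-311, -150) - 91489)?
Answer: -1/44839 ≈ -2.2302e-5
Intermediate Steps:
b(X, E) = E*X
1/(b(-311, -150) - 91489) = 1/(-150*(-311) - 91489) = 1/(46650 - 91489) = 1/(-44839) = -1/44839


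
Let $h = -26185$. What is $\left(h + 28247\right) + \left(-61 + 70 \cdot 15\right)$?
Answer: $3051$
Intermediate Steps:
$\left(h + 28247\right) + \left(-61 + 70 \cdot 15\right) = \left(-26185 + 28247\right) + \left(-61 + 70 \cdot 15\right) = 2062 + \left(-61 + 1050\right) = 2062 + 989 = 3051$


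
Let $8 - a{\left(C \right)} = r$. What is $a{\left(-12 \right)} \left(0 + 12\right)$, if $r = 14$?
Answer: $-72$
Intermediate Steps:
$a{\left(C \right)} = -6$ ($a{\left(C \right)} = 8 - 14 = -6$)
$a{\left(-12 \right)} \left(0 + 12\right) = - 6 \left(0 + 12\right) = \left(-6\right) 12 = -72$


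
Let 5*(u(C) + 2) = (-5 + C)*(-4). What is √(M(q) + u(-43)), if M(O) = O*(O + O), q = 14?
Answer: 3*√1190/5 ≈ 20.698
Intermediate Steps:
M(O) = 2*O² (M(O) = O*(2*O) = 2*O²)
u(C) = 2 - 4*C/5 (u(C) = -2 + ((-5 + C)*(-4))/5 = -2 + (20 - 4*C)/5 = -2 + (4 - 4*C/5) = 2 - 4*C/5)
√(M(q) + u(-43)) = √(2*14² + (2 - ⅘*(-43))) = √(2*196 + (2 + 172/5)) = √(392 + 182/5) = √(2142/5) = 3*√1190/5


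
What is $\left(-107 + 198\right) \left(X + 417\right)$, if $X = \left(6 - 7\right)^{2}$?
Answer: $38038$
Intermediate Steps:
$X = 1$ ($X = \left(-1\right)^{2} = 1$)
$\left(-107 + 198\right) \left(X + 417\right) = \left(-107 + 198\right) \left(1 + 417\right) = 91 \cdot 418 = 38038$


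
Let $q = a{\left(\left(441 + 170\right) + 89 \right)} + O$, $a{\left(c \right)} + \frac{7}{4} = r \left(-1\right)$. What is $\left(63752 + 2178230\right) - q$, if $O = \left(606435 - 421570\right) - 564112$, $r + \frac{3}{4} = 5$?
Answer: $2621235$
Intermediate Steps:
$r = \frac{17}{4}$ ($r = - \frac{3}{4} + 5 = \frac{17}{4} \approx 4.25$)
$a{\left(c \right)} = -6$ ($a{\left(c \right)} = - \frac{7}{4} + \frac{17}{4} \left(-1\right) = - \frac{7}{4} - \frac{17}{4} = -6$)
$O = -379247$ ($O = 184865 - 564112 = -379247$)
$q = -379253$ ($q = -6 - 379247 = -379253$)
$\left(63752 + 2178230\right) - q = \left(63752 + 2178230\right) - -379253 = 2241982 + 379253 = 2621235$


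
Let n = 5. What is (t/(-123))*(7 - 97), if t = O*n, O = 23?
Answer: 3450/41 ≈ 84.146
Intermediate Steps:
t = 115 (t = 23*5 = 115)
(t/(-123))*(7 - 97) = (115/(-123))*(7 - 97) = (115*(-1/123))*(-90) = -115/123*(-90) = 3450/41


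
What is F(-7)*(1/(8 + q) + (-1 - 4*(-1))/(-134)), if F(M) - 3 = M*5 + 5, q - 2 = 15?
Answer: -1593/3350 ≈ -0.47552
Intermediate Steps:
q = 17 (q = 2 + 15 = 17)
F(M) = 8 + 5*M (F(M) = 3 + (M*5 + 5) = 3 + (5*M + 5) = 3 + (5 + 5*M) = 8 + 5*M)
F(-7)*(1/(8 + q) + (-1 - 4*(-1))/(-134)) = (8 + 5*(-7))*(1/(8 + 17) + (-1 - 4*(-1))/(-134)) = (8 - 35)*(1/25 + (-1 + 4)*(-1/134)) = -27*(1/25 + 3*(-1/134)) = -27*(1/25 - 3/134) = -27*59/3350 = -1593/3350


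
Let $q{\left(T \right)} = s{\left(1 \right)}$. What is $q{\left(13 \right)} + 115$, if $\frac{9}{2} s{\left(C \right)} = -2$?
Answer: $\frac{1031}{9} \approx 114.56$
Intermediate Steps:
$s{\left(C \right)} = - \frac{4}{9}$ ($s{\left(C \right)} = \frac{2}{9} \left(-2\right) = - \frac{4}{9}$)
$q{\left(T \right)} = - \frac{4}{9}$
$q{\left(13 \right)} + 115 = - \frac{4}{9} + 115 = \frac{1031}{9}$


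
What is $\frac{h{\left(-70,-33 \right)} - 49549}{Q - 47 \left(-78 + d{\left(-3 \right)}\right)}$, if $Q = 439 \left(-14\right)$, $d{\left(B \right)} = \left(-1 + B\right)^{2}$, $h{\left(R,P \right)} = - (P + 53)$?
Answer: $\frac{49569}{3232} \approx 15.337$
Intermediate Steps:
$h{\left(R,P \right)} = -53 - P$ ($h{\left(R,P \right)} = - (53 + P) = -53 - P$)
$Q = -6146$
$\frac{h{\left(-70,-33 \right)} - 49549}{Q - 47 \left(-78 + d{\left(-3 \right)}\right)} = \frac{\left(-53 - -33\right) - 49549}{-6146 - 47 \left(-78 + \left(-1 - 3\right)^{2}\right)} = \frac{\left(-53 + 33\right) - 49549}{-6146 - 47 \left(-78 + \left(-4\right)^{2}\right)} = \frac{-20 - 49549}{-6146 - 47 \left(-78 + 16\right)} = - \frac{49569}{-6146 - -2914} = - \frac{49569}{-6146 + 2914} = - \frac{49569}{-3232} = \left(-49569\right) \left(- \frac{1}{3232}\right) = \frac{49569}{3232}$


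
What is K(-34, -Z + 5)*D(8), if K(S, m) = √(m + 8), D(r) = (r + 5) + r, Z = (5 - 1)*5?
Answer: 21*I*√7 ≈ 55.561*I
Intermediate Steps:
Z = 20 (Z = 4*5 = 20)
D(r) = 5 + 2*r (D(r) = (5 + r) + r = 5 + 2*r)
K(S, m) = √(8 + m)
K(-34, -Z + 5)*D(8) = √(8 + (-1*20 + 5))*(5 + 2*8) = √(8 + (-20 + 5))*(5 + 16) = √(8 - 15)*21 = √(-7)*21 = (I*√7)*21 = 21*I*√7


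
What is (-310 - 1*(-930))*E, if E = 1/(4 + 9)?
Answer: 620/13 ≈ 47.692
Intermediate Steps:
E = 1/13 ≈ 0.076923
(-310 - 1*(-930))*E = (-310 - 1*(-930))*(1/13) = (-310 + 930)*(1/13) = 620*(1/13) = 620/13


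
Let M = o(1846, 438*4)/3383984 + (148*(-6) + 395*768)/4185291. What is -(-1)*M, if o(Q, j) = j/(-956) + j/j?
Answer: 81543368248721/1128315636421072 ≈ 0.072270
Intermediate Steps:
o(Q, j) = 1 - j/956 (o(Q, j) = j*(-1/956) + 1 = -j/956 + 1 = 1 - j/956)
M = 81543368248721/1128315636421072 (M = (1 - 219*4/478)/3383984 + (148*(-6) + 395*768)/4185291 = (1 - 1/956*1752)*(1/3383984) + (-888 + 303360)*(1/4185291) = (1 - 438/239)*(1/3383984) + 302472*(1/4185291) = -199/239*1/3383984 + 100824/1395097 = -199/808772176 + 100824/1395097 = 81543368248721/1128315636421072 ≈ 0.072270)
-(-1)*M = -(-1)*81543368248721/1128315636421072 = -1*(-81543368248721/1128315636421072) = 81543368248721/1128315636421072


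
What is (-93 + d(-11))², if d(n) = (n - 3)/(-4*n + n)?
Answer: 9504889/1089 ≈ 8728.1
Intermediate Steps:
d(n) = -(-3 + n)/(3*n) (d(n) = (-3 + n)/((-3*n)) = (-3 + n)*(-1/(3*n)) = -(-3 + n)/(3*n))
(-93 + d(-11))² = (-93 + (⅓)*(3 - 1*(-11))/(-11))² = (-93 + (⅓)*(-1/11)*(3 + 11))² = (-93 + (⅓)*(-1/11)*14)² = (-93 - 14/33)² = (-3083/33)² = 9504889/1089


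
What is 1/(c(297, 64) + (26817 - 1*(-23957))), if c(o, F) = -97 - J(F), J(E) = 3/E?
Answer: 64/3243325 ≈ 1.9733e-5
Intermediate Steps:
c(o, F) = -97 - 3/F
1/(c(297, 64) + (26817 - 1*(-23957))) = 1/((-97 - 3/64) + (26817 - 1*(-23957))) = 1/((-97 - 3*1/64) + (26817 + 23957)) = 1/((-97 - 3/64) + 50774) = 1/(-6211/64 + 50774) = 1/(3243325/64) = 64/3243325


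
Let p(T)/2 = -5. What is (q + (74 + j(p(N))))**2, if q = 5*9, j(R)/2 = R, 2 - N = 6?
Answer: 9801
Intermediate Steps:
N = -4 (N = 2 - 1*6 = 2 - 6 = -4)
p(T) = -10 (p(T) = 2*(-5) = -10)
j(R) = 2*R
q = 45
(q + (74 + j(p(N))))**2 = (45 + (74 + 2*(-10)))**2 = (45 + (74 - 20))**2 = (45 + 54)**2 = 99**2 = 9801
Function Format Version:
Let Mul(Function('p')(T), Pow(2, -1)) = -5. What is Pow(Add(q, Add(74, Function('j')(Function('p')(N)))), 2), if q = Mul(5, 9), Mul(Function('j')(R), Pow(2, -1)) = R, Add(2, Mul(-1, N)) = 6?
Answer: 9801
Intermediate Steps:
N = -4 (N = Add(2, Mul(-1, 6)) = Add(2, -6) = -4)
Function('p')(T) = -10 (Function('p')(T) = Mul(2, -5) = -10)
Function('j')(R) = Mul(2, R)
q = 45
Pow(Add(q, Add(74, Function('j')(Function('p')(N)))), 2) = Pow(Add(45, Add(74, Mul(2, -10))), 2) = Pow(Add(45, Add(74, -20)), 2) = Pow(Add(45, 54), 2) = Pow(99, 2) = 9801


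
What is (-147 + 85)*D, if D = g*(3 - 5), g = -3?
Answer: -372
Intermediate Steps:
D = 6 (D = -3*(3 - 5) = -3*(-2) = 6)
(-147 + 85)*D = (-147 + 85)*6 = -62*6 = -372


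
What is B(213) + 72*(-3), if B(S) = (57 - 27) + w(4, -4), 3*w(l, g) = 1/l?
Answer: -2231/12 ≈ -185.92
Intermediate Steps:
w(l, g) = 1/(3*l)
B(S) = 361/12 (B(S) = (57 - 27) + (⅓)/4 = 30 + (⅓)*(¼) = 30 + 1/12 = 361/12)
B(213) + 72*(-3) = 361/12 + 72*(-3) = 361/12 - 216 = -2231/12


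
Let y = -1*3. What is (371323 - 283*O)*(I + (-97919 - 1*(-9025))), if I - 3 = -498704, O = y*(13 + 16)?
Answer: -232654714680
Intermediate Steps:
y = -3
O = -87 (O = -3*(13 + 16) = -3*29 = -87)
I = -498701 (I = 3 - 498704 = -498701)
(371323 - 283*O)*(I + (-97919 - 1*(-9025))) = (371323 - 283*(-87))*(-498701 + (-97919 - 1*(-9025))) = (371323 + 24621)*(-498701 + (-97919 + 9025)) = 395944*(-498701 - 88894) = 395944*(-587595) = -232654714680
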